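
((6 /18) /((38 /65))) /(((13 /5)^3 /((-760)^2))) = 9500000 /507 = 18737.67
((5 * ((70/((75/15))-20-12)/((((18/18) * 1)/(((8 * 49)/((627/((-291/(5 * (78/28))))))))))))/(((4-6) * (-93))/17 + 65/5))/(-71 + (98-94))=-54298272/74089873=-0.73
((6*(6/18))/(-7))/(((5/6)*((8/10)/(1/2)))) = -3/14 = -0.21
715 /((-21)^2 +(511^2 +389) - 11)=143 /52388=0.00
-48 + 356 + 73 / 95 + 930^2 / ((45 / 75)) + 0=1441808.77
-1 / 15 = -0.07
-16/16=-1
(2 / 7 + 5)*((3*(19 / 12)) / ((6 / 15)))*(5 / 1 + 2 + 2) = 31635 / 56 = 564.91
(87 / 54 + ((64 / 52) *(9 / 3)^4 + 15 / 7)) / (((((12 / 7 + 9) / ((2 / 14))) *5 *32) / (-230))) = -779447 / 393120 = -1.98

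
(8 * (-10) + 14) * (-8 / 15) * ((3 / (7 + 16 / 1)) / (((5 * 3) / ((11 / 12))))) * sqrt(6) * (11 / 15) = 5324 * sqrt(6) / 25875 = 0.50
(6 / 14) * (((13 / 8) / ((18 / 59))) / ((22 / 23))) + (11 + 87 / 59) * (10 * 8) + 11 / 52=5672862479 / 5669664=1000.56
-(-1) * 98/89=98/89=1.10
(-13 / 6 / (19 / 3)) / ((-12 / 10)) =65 / 228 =0.29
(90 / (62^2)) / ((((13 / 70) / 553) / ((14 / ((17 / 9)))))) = 516.73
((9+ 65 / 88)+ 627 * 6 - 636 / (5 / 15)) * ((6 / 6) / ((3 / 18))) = 492027 / 44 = 11182.43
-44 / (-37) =44 / 37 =1.19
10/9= 1.11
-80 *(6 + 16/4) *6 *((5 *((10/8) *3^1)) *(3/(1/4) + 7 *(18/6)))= -2970000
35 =35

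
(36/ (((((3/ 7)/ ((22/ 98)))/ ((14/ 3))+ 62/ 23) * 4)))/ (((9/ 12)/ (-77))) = -297.61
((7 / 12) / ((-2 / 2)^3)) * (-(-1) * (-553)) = 3871 / 12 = 322.58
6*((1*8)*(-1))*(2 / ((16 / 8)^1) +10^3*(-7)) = 335952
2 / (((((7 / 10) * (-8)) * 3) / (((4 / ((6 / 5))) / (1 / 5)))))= -125 / 63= -1.98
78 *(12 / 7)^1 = 936 / 7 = 133.71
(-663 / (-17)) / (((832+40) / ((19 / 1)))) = 741 / 872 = 0.85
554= 554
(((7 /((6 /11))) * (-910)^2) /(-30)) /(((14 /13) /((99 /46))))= -65130065 /92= -707935.49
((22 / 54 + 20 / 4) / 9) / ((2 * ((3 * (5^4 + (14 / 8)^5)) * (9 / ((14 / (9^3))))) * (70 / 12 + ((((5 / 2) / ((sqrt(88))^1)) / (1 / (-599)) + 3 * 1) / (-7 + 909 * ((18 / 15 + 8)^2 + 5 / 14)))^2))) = 40332408644313704996847616000 * sqrt(22) / 120410729387441960025172956624143028813789909 + 309439750788830482569804305651389677568 / 5418482822434888201132783048086436296620545905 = 0.00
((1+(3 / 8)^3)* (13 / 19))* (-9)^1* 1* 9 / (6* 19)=-189189 / 369664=-0.51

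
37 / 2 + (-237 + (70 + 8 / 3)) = -875 / 6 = -145.83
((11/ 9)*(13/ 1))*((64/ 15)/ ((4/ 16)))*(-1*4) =-146432/ 135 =-1084.68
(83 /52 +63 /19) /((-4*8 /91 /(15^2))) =-7643475 /2432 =-3142.88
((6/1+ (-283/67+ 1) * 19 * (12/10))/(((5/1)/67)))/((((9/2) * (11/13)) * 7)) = -195988/5775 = -33.94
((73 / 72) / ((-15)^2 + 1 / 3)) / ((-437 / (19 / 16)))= -73 / 5970432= -0.00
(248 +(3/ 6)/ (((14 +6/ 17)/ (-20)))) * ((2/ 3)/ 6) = 10057/ 366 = 27.48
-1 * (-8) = 8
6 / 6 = 1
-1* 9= -9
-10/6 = -1.67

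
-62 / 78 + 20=749 / 39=19.21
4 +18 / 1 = 22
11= 11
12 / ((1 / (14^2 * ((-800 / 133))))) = -268800 / 19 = -14147.37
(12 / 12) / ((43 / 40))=40 / 43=0.93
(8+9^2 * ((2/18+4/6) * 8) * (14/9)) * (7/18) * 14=4312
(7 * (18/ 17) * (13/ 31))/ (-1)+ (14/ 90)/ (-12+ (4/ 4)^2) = -814499/ 260865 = -3.12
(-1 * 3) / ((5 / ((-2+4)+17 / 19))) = -33 / 19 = -1.74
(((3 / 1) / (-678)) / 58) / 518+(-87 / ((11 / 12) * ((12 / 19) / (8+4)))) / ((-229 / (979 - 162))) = 110037913940809 / 17103868936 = 6433.51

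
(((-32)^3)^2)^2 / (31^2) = 1152921504606846976 / 961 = 1199710202504523.39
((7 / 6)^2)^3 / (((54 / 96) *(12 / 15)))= 588245 / 104976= 5.60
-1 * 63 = -63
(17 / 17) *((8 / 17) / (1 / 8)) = 64 / 17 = 3.76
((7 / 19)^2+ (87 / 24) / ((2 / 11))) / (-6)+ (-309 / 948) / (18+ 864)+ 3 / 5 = -5525593571 / 2012300640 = -2.75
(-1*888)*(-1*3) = 2664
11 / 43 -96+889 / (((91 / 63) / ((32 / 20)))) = 2484739 / 2795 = 888.99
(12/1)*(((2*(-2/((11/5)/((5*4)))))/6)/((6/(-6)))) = 800/11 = 72.73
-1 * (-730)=730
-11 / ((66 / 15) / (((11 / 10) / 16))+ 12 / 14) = -77 / 454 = -0.17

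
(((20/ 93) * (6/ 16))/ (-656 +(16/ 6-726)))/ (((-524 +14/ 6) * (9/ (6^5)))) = 1944/ 20075507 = 0.00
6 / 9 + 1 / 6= 5 / 6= 0.83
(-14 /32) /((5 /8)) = -7 /10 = -0.70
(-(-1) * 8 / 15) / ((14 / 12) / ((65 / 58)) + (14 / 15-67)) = -13 / 1585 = -0.01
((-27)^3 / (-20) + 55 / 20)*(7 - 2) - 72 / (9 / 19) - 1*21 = 9523 / 2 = 4761.50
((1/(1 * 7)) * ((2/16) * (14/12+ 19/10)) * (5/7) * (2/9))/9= 23/23814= 0.00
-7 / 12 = -0.58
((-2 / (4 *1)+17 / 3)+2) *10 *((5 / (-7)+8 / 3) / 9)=8815 / 567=15.55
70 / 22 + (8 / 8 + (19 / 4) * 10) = 1137 / 22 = 51.68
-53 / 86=-0.62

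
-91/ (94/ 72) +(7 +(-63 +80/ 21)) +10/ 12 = -79657/ 658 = -121.06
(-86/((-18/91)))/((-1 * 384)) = -3913/3456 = -1.13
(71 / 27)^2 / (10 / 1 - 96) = -5041 / 62694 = -0.08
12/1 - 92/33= 304/33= 9.21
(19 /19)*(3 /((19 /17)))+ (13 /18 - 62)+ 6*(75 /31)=-467309 /10602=-44.08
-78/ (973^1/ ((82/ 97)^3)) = -43006704/ 888030829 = -0.05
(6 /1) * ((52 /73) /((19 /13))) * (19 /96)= 169 /292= 0.58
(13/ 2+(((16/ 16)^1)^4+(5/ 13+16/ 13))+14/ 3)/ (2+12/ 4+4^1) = 1.53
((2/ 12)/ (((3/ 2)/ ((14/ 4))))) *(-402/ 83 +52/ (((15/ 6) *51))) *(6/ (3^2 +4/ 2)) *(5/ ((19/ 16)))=-10514336/ 2654091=-3.96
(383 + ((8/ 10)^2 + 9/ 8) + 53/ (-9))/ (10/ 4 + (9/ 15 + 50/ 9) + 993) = 681977/ 1802980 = 0.38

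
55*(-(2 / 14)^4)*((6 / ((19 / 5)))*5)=-0.18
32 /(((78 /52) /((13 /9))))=832 /27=30.81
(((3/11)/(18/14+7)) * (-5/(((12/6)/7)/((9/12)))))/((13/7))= -15435/66352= -0.23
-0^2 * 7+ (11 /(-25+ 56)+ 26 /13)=73 /31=2.35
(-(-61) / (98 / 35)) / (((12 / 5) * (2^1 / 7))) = 1525 / 48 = 31.77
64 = 64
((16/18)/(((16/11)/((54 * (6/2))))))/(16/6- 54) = -27/14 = -1.93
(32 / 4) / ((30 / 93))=124 / 5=24.80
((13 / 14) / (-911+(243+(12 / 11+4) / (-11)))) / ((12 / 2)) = -1573 / 6794256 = -0.00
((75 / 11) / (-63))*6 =-50 / 77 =-0.65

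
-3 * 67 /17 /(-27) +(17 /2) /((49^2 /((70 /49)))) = 1139074 /2571471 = 0.44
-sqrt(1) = -1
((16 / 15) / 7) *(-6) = -32 / 35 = -0.91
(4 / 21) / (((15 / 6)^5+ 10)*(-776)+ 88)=-16 / 7010073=-0.00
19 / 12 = 1.58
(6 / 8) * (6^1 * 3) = 27 / 2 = 13.50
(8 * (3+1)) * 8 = 256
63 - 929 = -866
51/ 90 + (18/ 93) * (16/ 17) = 11839/ 15810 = 0.75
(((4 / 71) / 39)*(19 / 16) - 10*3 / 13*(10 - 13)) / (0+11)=76699 / 121836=0.63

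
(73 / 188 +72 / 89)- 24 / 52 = 160037 / 217516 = 0.74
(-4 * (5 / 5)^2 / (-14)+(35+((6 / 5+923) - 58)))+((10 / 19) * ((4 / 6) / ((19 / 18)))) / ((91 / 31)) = 148092136 / 164255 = 901.60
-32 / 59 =-0.54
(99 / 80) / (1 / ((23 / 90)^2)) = 5819 / 72000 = 0.08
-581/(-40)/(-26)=-581/1040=-0.56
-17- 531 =-548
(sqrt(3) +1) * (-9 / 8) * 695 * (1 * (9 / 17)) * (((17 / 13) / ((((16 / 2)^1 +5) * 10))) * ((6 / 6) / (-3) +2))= -18765 * sqrt(3) / 2704 - 18765 / 2704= -18.96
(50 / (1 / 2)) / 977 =100 / 977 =0.10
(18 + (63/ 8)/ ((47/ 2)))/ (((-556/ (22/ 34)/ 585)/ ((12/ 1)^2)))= -199633005/ 111061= -1797.51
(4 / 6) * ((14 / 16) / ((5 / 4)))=7 / 15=0.47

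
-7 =-7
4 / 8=1 / 2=0.50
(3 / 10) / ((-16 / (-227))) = 681 / 160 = 4.26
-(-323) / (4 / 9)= 2907 / 4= 726.75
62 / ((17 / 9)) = 558 / 17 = 32.82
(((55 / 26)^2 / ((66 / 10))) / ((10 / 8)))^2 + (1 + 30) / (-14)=-6909769 / 3598686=-1.92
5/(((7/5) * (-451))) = -25/3157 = -0.01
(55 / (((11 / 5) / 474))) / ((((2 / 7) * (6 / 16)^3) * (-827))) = -7078400 / 7443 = -951.01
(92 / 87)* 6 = 184 / 29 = 6.34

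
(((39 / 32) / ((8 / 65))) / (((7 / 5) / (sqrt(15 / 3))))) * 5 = 63375 * sqrt(5) / 1792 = 79.08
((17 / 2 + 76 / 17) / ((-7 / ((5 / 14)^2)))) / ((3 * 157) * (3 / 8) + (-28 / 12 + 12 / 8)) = -675 / 502061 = -0.00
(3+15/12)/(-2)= -17/8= -2.12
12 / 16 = 3 / 4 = 0.75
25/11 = 2.27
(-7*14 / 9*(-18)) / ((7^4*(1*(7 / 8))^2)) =256 / 2401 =0.11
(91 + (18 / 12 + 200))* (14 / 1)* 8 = 32760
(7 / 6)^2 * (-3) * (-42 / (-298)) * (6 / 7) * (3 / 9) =-49 / 298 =-0.16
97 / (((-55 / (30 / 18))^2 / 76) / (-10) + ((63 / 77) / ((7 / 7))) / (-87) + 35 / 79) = -1857817720 / 19138609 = -97.07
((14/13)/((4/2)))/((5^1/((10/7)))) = 2/13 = 0.15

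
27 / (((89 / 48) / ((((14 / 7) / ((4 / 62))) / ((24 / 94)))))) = 157356 / 89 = 1768.04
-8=-8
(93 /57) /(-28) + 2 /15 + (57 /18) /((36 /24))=52337 /23940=2.19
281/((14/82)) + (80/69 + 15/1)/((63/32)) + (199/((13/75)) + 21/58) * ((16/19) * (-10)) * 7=-2056430124337/31137561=-66043.39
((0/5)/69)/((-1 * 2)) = 0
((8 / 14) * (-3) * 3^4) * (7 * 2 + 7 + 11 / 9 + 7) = -28404 / 7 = -4057.71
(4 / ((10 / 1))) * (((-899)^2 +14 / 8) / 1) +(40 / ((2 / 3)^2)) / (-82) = 132544801 / 410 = 323280.00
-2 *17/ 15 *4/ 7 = -136/ 105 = -1.30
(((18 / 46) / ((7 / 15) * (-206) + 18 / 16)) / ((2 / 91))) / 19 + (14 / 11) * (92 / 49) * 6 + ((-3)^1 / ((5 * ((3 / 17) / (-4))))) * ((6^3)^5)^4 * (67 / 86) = 3285492637187949015577826045007458320781070380682379945284 / 6344687195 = 517833667162837807258963900000000000000000000000.00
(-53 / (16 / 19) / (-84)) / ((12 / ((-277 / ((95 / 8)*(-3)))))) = 14681 / 30240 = 0.49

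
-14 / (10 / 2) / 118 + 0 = -7 / 295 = -0.02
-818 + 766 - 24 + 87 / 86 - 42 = -10061 / 86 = -116.99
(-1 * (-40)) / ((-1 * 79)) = -40 / 79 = -0.51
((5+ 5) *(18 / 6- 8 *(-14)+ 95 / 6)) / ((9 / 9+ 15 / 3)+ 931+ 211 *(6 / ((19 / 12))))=14915 / 19797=0.75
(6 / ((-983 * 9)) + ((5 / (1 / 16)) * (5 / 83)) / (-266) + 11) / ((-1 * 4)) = -357482243 / 130216044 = -2.75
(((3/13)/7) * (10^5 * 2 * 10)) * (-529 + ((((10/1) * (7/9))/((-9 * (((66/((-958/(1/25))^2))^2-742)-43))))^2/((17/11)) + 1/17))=-491948684797732365871708928404921141253655015104000000/14105957453114146499881730735863976785641599169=-34875242.35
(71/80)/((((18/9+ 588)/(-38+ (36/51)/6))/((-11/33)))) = 11431/601800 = 0.02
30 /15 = 2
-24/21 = -8/7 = -1.14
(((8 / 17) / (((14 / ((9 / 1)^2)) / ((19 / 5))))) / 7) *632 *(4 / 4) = 3890592 / 4165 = 934.12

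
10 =10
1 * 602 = 602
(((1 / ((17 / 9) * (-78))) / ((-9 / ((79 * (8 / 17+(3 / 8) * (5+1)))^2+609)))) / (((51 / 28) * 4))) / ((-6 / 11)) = -8.88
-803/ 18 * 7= -5621/ 18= -312.28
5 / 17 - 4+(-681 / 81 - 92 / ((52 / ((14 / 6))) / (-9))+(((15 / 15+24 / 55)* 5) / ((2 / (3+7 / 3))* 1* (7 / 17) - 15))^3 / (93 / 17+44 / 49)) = 107122070419984249361 / 4280982174705365415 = 25.02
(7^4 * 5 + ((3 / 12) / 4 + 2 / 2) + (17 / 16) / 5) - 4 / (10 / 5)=480171 / 40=12004.28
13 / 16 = 0.81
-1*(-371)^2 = -137641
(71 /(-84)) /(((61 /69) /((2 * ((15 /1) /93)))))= -8165 /26474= -0.31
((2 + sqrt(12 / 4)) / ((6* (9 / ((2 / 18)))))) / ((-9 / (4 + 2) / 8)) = -16 / 729 - 8* sqrt(3) / 729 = -0.04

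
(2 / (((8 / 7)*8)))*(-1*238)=-833 / 16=-52.06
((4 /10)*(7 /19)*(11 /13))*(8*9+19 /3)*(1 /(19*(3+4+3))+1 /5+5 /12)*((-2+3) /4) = 1.52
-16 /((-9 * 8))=2 /9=0.22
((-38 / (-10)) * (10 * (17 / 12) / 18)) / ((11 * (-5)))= -323 / 5940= -0.05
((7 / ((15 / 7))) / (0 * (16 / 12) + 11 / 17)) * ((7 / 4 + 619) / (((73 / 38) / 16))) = 314387528 / 12045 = 26101.08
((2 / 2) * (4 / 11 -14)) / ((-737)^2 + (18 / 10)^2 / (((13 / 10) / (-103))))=-0.00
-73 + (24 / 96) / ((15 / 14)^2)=-16376 / 225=-72.78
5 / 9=0.56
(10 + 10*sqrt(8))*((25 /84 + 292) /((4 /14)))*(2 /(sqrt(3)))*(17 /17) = 122765*sqrt(3) /18 + 122765*sqrt(6) /9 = 45225.47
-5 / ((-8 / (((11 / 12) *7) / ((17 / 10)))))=1925 / 816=2.36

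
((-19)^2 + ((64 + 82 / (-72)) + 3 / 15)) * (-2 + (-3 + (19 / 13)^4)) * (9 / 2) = -238229051 / 285610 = -834.11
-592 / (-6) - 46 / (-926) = 98.72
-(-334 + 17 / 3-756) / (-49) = -3253 / 147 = -22.13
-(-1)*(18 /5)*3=54 /5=10.80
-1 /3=-0.33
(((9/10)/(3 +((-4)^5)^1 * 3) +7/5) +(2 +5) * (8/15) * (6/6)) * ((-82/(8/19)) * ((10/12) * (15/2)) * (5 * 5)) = -5113258625/32736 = -156196.81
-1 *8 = -8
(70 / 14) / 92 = 5 / 92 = 0.05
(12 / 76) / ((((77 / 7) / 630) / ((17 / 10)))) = 3213 / 209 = 15.37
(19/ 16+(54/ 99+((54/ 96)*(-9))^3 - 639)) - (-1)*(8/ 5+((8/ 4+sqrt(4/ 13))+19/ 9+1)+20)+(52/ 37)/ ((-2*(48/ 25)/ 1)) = -740.11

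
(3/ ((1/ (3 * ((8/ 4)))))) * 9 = 162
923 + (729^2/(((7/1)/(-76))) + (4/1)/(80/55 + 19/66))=-4644049477/805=-5769005.56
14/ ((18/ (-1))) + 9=74/ 9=8.22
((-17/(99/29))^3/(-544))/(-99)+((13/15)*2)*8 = 213088992647/15369536160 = 13.86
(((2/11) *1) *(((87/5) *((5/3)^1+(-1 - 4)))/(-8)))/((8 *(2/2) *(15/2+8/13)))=377/18568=0.02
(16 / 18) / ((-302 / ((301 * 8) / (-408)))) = 1204 / 69309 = 0.02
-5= -5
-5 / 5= -1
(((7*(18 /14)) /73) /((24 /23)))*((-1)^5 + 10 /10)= 0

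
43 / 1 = 43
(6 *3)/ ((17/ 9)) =162/ 17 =9.53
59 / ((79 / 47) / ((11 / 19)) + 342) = 30503 / 178315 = 0.17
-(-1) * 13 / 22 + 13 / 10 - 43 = -41.11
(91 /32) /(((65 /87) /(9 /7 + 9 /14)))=7.34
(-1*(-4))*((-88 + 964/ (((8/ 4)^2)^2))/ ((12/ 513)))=-18981/ 4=-4745.25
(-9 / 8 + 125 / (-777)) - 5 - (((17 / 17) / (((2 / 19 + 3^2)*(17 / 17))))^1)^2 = -1171659793 / 186038664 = -6.30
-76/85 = -0.89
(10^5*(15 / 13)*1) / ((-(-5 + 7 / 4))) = 6000000 / 169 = 35502.96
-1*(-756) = 756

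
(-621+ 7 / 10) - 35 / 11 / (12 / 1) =-409573 / 660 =-620.57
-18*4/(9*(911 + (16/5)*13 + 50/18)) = -45/5374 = -0.01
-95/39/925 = -19/7215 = -0.00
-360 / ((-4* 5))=18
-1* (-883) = 883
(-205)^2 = 42025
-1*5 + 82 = 77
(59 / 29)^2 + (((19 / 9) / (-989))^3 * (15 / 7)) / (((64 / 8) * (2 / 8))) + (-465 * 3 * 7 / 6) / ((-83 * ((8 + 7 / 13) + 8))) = 611598199033268539 / 114859593934633107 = 5.32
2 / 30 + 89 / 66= 467 / 330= 1.42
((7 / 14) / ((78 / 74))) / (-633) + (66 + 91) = 7751681 / 49374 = 157.00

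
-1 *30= -30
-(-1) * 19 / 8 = 19 / 8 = 2.38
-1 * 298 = -298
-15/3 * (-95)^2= -45125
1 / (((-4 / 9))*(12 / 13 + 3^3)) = -39 / 484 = -0.08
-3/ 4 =-0.75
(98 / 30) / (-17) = -49 / 255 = -0.19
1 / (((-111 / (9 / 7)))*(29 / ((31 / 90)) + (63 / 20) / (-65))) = -40300 / 292760391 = -0.00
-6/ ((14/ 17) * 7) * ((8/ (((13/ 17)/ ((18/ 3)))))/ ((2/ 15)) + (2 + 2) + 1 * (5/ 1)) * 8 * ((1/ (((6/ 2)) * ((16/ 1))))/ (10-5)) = -15147/ 910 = -16.65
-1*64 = -64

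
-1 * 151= -151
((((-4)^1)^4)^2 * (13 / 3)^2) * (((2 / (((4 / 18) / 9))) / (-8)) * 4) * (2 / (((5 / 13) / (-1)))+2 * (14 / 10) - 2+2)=598081536 / 5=119616307.20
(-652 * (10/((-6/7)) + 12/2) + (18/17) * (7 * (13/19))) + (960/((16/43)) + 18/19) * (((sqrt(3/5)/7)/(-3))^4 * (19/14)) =502116447643/135716525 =3699.74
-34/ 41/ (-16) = 17/ 328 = 0.05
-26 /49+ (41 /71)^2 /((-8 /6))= -771371 /988036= -0.78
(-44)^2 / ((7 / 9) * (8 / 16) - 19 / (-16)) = 278784 / 227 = 1228.12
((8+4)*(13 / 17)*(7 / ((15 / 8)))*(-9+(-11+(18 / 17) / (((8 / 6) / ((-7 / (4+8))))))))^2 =1026193312144 / 2088025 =491466.01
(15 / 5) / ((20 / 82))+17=293 / 10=29.30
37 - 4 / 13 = 477 / 13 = 36.69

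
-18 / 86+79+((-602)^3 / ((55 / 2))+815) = -18760266073 / 2365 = -7932459.23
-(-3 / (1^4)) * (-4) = -12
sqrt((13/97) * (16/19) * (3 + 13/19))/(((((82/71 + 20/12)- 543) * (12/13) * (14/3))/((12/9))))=-923 * sqrt(88270)/742181629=-0.00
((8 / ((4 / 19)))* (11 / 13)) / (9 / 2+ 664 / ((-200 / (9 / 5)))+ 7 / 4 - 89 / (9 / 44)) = -1881000 / 25437971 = -0.07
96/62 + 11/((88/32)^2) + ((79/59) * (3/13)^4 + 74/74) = 2302342194/574618759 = 4.01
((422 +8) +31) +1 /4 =1845 /4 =461.25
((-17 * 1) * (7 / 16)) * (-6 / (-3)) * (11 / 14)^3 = -22627 / 3136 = -7.22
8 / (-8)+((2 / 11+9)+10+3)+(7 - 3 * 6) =112 / 11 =10.18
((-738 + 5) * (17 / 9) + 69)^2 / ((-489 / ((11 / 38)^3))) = -23323379200 / 271678131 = -85.85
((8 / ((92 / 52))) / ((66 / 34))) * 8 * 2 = 28288 / 759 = 37.27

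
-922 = -922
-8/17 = -0.47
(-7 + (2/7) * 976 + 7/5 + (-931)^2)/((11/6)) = 182077194/385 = 472927.78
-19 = -19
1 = 1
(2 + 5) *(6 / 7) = 6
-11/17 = -0.65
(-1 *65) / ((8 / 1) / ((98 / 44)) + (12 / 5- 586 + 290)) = 15925 / 71052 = 0.22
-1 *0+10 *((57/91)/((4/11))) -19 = -323/182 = -1.77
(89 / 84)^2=7921 / 7056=1.12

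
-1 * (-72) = 72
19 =19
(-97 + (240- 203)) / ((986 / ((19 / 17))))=-570 / 8381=-0.07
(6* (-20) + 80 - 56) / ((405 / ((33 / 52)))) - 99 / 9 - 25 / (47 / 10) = -452831 / 27495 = -16.47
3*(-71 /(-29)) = 213 /29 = 7.34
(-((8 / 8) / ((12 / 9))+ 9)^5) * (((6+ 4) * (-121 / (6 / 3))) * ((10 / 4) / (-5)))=-54585640395 / 2048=-26653144.72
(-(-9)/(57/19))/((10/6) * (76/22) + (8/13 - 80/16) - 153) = -1287/65048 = -0.02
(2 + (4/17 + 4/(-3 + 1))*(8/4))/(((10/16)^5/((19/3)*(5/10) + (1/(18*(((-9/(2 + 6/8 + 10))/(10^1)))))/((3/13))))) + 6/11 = 210908798/47334375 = 4.46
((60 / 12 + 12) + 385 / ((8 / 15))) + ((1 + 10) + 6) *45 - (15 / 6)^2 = 11981 / 8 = 1497.62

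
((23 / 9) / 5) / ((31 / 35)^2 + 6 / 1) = 5635 / 74799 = 0.08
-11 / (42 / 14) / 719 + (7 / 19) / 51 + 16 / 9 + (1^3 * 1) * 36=78965020 / 2090133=37.78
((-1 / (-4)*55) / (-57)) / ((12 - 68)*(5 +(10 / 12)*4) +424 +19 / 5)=25 / 4028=0.01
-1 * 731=-731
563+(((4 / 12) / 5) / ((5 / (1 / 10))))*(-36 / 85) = 5981869 / 10625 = 563.00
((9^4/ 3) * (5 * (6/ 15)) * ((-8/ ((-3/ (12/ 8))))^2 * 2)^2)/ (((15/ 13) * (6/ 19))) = 61461504/ 5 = 12292300.80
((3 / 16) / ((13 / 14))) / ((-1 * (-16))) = 21 / 1664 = 0.01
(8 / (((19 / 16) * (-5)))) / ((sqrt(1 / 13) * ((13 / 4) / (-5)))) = 512 * sqrt(13) / 247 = 7.47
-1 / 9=-0.11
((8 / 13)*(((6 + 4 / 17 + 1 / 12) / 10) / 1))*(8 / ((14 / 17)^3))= 5.57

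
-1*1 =-1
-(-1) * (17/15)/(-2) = -17/30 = -0.57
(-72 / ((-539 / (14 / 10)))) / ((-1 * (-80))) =0.00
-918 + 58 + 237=-623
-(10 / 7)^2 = -100 / 49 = -2.04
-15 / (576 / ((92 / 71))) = -115 / 3408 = -0.03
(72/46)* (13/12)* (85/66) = 1105/506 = 2.18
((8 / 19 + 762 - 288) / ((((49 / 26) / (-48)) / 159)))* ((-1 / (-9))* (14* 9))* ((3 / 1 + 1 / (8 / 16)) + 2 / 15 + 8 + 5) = -324344776704 / 665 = -487736506.32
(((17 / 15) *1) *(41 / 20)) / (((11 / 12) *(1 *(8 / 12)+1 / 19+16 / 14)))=278103 / 204325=1.36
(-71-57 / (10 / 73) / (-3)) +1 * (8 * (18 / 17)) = 12949 / 170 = 76.17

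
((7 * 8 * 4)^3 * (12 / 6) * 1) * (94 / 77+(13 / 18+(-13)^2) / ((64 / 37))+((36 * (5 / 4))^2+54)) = 4847694003712 / 99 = 48966606098.10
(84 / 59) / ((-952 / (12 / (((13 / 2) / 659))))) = -23724 / 13039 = -1.82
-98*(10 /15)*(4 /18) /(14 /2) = -2.07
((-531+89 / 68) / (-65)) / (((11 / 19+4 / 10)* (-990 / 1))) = -0.01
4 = 4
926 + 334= 1260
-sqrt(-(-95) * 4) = -2 * sqrt(95) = -19.49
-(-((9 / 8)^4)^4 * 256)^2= -3433683820292512484657849089281 / 1208925819614629174706176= -2840276.69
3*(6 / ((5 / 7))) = 126 / 5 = 25.20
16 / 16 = 1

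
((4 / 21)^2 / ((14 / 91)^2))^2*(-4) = -1827904 / 194481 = -9.40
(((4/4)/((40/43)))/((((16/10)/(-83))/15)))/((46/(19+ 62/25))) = -5749659/14720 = -390.60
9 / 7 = 1.29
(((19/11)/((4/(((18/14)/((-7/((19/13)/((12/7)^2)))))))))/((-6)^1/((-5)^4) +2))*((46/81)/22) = -5189375/10144113408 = -0.00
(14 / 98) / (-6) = -0.02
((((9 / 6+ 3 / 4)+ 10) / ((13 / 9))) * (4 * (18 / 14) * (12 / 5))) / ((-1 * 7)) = -972 / 65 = -14.95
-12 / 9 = -1.33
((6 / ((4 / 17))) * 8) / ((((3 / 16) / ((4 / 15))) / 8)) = 34816 / 15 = 2321.07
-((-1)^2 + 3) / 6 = -2 / 3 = -0.67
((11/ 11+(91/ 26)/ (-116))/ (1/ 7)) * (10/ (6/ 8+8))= 225/ 29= 7.76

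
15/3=5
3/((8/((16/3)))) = 2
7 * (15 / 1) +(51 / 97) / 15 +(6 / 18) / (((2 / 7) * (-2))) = 607909 / 5820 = 104.45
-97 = -97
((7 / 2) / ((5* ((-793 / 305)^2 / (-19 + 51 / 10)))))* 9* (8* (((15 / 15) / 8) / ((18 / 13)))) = -973 / 104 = -9.36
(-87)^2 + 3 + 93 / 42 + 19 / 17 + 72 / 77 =19834667 / 2618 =7576.27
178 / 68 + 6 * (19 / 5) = 25.42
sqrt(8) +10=2 * sqrt(2) +10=12.83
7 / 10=0.70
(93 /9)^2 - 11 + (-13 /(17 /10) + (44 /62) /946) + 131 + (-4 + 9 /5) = 221214781 /1019745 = 216.93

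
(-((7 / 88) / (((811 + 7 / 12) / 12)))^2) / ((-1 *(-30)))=-2646 / 57383113205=-0.00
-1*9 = -9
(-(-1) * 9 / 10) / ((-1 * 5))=-9 / 50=-0.18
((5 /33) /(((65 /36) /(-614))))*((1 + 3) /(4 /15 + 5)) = -442080 /11297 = -39.13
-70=-70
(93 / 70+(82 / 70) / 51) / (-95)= -193 / 13566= -0.01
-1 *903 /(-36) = 301 /12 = 25.08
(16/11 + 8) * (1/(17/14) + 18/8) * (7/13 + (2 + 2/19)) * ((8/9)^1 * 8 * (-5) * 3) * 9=-1253760/17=-73750.59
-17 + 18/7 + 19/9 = -776/63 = -12.32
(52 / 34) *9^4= 170586 / 17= 10034.47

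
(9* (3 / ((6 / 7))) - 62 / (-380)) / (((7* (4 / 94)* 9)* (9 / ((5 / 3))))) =2.19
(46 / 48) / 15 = 23 / 360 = 0.06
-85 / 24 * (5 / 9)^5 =-265625 / 1417176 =-0.19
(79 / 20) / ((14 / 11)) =869 / 280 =3.10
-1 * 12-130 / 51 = -742 / 51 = -14.55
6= 6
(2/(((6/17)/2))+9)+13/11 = 710/33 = 21.52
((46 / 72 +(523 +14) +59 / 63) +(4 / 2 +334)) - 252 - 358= 66673 / 252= 264.58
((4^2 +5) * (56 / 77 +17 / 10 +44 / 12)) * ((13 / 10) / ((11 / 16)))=732004 / 3025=241.98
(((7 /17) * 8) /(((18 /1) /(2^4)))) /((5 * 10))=224 /3825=0.06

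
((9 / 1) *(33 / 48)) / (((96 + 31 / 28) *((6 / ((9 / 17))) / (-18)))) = -18711 / 184892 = -0.10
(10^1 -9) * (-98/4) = -24.50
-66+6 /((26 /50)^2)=-7404 /169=-43.81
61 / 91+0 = 61 / 91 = 0.67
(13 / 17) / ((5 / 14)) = 182 / 85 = 2.14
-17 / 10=-1.70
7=7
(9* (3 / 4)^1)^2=729 / 16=45.56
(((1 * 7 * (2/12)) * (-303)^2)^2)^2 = 2105950549672546459281/16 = 131621909354534153705.06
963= 963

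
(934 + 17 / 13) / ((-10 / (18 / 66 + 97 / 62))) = -15235227 / 88660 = -171.84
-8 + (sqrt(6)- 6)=-14 + sqrt(6)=-11.55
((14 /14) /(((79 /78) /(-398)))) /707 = -31044 /55853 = -0.56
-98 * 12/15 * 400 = -31360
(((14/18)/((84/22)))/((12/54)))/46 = 0.02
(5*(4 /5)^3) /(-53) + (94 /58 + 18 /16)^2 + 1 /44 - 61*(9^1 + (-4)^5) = 48577270412279 /784484800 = 61922.51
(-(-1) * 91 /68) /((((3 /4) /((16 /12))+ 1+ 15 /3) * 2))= 0.10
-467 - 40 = -507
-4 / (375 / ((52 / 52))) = -4 / 375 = -0.01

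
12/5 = 2.40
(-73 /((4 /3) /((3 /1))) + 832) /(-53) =-2671 /212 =-12.60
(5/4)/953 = 5/3812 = 0.00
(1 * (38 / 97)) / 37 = 38 / 3589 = 0.01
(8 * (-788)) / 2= -3152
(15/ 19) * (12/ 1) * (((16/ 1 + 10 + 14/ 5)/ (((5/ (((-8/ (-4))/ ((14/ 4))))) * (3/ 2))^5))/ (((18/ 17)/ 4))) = 71303168/ 26943721875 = 0.00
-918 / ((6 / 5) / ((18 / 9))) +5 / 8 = -12235 / 8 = -1529.38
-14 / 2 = -7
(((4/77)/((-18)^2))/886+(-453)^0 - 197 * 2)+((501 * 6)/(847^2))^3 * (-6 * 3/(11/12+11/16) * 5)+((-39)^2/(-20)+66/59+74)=-474222870310514150251711470811/1203821067855082891120234020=-393.93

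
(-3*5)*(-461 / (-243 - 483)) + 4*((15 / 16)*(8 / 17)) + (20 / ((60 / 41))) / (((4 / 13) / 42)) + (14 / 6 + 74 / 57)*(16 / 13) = 946149565 / 508079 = 1862.21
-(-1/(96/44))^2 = -121/576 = -0.21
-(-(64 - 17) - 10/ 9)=433/ 9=48.11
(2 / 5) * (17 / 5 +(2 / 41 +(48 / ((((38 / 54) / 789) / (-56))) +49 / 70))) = -1205523.90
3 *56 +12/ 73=12276/ 73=168.16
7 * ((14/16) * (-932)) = -11417/2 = -5708.50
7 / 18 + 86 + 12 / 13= 20431 / 234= 87.31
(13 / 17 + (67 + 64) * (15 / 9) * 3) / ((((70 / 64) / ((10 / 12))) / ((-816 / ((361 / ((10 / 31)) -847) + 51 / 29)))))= -275875840 / 185311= -1488.72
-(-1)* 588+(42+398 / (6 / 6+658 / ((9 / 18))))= 630.30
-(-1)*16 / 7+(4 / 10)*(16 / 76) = 1576 / 665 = 2.37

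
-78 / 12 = -13 / 2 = -6.50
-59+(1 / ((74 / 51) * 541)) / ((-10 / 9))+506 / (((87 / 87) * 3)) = 131710483 / 1201020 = 109.67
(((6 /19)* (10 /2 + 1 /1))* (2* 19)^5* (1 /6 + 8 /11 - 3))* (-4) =13912027392 /11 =1264729762.91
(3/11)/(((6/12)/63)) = 378/11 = 34.36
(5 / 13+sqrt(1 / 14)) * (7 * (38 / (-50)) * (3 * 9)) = -3591 / 65 - 513 * sqrt(14) / 50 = -93.64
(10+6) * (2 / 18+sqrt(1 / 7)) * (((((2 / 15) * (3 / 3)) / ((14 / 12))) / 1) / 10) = 32 / 1575+32 * sqrt(7) / 1225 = 0.09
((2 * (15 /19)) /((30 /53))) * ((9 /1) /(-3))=-159 /19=-8.37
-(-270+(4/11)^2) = 32654/121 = 269.87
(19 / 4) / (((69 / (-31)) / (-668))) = 1425.55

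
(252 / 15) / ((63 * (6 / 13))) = 26 / 45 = 0.58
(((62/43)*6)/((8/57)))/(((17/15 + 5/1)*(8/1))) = 79515/63296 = 1.26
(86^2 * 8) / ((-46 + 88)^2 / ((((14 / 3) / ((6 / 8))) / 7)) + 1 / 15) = 1775040 / 59537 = 29.81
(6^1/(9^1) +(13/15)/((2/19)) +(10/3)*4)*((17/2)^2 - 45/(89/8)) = 16195427/10680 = 1516.43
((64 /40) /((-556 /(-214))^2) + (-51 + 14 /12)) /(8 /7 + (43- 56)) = 201232549 /48109290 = 4.18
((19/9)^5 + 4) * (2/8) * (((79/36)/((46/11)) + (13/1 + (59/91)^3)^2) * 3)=450656401368900275604635/74038902112001971872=6086.75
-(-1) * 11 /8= 11 /8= 1.38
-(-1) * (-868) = -868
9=9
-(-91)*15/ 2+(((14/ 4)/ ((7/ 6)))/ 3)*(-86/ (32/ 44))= 2257/ 4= 564.25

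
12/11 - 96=-1044/11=-94.91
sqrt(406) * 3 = 60.45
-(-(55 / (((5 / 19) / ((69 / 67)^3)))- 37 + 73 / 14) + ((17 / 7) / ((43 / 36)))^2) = 10483452898313 / 54498857126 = 192.36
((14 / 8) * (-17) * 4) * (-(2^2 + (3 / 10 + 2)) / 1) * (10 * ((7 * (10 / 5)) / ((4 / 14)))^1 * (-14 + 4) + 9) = -36667827 / 10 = -3666782.70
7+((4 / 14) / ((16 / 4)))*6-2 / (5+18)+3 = 1665 / 161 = 10.34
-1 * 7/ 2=-7/ 2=-3.50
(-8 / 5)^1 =-8 / 5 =-1.60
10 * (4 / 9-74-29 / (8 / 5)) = -33005 / 36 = -916.81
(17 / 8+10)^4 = 88529281 / 4096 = 21613.59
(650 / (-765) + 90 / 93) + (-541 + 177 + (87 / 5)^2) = -7247533 / 118575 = -61.12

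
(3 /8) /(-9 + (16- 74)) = -3 /536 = -0.01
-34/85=-2/5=-0.40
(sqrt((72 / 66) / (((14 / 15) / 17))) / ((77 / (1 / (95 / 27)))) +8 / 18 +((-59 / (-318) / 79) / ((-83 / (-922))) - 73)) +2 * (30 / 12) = -211211171 / 3127689 +81 * sqrt(13090) / 563255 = -67.51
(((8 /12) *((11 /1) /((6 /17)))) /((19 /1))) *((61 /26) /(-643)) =-11407 /2858778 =-0.00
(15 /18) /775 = 1 /930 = 0.00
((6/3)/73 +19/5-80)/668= -27803/243820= -0.11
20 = 20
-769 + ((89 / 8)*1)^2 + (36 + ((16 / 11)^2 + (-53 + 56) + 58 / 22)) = -4657879 / 7744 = -601.48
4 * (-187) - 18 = -766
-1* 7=-7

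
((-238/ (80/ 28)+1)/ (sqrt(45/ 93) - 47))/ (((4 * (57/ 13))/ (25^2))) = 63.34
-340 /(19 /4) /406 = -0.18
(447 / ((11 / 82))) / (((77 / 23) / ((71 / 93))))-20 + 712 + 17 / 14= 76307443 / 52514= 1453.09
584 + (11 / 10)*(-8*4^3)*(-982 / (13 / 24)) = 66405448 / 65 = 1021622.28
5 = 5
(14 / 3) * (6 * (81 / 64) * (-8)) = -567 / 2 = -283.50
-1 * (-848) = 848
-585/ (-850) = 117/ 170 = 0.69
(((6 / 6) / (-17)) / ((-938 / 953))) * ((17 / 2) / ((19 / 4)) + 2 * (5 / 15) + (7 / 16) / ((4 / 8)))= 206801 / 1038768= 0.20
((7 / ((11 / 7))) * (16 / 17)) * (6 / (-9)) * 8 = -12544 / 561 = -22.36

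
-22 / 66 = -1 / 3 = -0.33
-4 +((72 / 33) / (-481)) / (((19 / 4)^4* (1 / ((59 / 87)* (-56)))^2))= -6981077543780 / 1739680180953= -4.01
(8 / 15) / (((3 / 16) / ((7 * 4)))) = 3584 / 45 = 79.64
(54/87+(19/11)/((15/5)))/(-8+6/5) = -5725/32538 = -0.18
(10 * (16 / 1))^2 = 25600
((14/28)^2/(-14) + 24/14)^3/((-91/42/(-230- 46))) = 177476625/285376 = 621.90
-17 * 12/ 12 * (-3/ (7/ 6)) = 306/ 7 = 43.71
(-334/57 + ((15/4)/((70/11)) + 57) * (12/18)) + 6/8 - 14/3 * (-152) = 98768/133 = 742.62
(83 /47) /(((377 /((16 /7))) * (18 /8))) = 5312 /1116297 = 0.00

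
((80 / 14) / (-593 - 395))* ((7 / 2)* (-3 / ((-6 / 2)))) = -5 / 247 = -0.02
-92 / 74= -46 / 37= -1.24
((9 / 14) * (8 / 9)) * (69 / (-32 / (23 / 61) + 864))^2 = 2518569 / 561971200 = 0.00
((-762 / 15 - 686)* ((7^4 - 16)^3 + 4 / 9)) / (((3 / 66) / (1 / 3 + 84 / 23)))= -876437701539799.61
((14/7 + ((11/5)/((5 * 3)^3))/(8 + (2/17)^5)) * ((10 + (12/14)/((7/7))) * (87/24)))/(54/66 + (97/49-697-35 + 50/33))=-77825751950681/719443568700000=-0.11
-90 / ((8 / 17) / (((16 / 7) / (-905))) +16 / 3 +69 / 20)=91800 / 181091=0.51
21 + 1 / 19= 400 / 19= 21.05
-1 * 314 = -314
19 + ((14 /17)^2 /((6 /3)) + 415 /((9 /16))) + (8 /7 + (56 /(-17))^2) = 14003203 /18207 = 769.11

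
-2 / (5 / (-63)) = 126 / 5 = 25.20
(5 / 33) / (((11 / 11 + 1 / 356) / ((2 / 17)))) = 3560 / 200277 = 0.02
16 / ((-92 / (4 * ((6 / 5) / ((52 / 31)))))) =-744 / 1495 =-0.50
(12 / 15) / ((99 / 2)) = 8 / 495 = 0.02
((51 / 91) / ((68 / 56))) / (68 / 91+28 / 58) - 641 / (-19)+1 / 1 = 360917 / 10279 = 35.11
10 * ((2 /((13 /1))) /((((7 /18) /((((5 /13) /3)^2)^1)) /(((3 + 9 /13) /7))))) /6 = 8000 /1399489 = 0.01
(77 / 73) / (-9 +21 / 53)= -4081 / 33288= -0.12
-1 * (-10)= 10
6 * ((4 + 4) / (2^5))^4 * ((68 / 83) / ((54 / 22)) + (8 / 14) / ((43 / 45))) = 39283 / 1798776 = 0.02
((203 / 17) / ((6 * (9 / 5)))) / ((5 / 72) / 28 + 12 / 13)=1477840 / 1237107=1.19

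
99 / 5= 19.80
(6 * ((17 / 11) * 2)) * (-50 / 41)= -10200 / 451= -22.62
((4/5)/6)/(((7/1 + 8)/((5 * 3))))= 2/15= 0.13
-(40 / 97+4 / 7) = -668 / 679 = -0.98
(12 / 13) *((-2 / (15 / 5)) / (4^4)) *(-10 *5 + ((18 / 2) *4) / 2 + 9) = 23 / 416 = 0.06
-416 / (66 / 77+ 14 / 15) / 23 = -10920 / 1081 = -10.10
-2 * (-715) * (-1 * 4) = -5720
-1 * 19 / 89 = -19 / 89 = -0.21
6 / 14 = 3 / 7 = 0.43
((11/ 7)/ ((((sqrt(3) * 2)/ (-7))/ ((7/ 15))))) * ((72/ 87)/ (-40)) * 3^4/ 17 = 2079 * sqrt(3)/ 24650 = 0.15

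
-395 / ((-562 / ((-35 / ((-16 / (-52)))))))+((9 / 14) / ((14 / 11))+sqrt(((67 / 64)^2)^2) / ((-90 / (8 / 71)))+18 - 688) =-33760825042961 / 45047761920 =-749.45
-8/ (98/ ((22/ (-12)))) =22/ 147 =0.15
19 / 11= 1.73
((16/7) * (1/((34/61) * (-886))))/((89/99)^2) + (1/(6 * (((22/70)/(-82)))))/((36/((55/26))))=-3002789661227/1172540370456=-2.56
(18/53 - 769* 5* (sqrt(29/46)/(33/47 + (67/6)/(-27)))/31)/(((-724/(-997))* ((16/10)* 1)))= 44865/153488 - 72970006275* sqrt(1334)/9072942112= -293.46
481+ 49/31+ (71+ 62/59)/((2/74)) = 5758537/1829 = 3148.46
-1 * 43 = -43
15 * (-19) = -285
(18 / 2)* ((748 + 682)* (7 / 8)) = 45045 / 4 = 11261.25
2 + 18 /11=40 /11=3.64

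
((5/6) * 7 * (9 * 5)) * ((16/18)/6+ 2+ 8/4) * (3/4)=2450/3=816.67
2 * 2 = 4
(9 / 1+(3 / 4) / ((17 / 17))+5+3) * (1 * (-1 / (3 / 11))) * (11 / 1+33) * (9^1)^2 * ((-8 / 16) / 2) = 231957 / 4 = 57989.25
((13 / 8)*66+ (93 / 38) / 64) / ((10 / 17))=887145 / 4864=182.39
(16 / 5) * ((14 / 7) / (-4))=-8 / 5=-1.60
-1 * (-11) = 11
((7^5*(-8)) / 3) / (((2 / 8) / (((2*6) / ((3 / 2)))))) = -4302592 / 3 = -1434197.33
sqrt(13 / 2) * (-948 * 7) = -3318 * sqrt(26) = -16918.55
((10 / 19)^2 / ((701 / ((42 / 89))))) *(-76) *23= -386400 / 1185391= -0.33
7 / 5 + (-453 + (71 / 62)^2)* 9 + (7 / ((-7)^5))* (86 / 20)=-187533037633 / 46147220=-4063.80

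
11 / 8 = 1.38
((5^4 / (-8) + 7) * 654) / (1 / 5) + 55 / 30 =-2790923 / 12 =-232576.92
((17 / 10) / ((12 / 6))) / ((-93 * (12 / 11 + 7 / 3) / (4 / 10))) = -187 / 175150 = -0.00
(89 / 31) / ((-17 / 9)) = -801 / 527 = -1.52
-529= -529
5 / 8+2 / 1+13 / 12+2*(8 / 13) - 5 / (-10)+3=2633 / 312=8.44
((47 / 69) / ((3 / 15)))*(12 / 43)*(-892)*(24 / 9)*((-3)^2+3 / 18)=-184465600 / 8901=-20724.14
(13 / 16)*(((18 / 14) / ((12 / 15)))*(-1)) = -585 / 448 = -1.31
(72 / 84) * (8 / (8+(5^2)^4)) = 0.00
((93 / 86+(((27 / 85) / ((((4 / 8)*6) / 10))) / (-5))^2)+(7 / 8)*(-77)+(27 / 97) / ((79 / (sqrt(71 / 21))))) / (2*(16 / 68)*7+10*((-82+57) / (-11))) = -1811201359 / 711409200+561*sqrt(1491) / 87005702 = -2.55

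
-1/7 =-0.14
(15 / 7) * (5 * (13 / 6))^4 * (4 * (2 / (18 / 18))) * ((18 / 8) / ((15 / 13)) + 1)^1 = 1053186875 / 1512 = 696552.17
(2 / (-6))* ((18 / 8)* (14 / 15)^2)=-49 / 75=-0.65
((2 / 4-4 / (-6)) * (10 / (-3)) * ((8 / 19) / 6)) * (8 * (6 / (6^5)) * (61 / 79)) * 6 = -8540 / 1094229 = -0.01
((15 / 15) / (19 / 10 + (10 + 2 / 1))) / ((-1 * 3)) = -10 / 417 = -0.02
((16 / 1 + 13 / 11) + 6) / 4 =255 / 44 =5.80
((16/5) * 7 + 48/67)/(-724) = -1936/60635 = -0.03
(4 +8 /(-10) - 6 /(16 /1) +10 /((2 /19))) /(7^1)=559 /40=13.98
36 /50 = 18 /25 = 0.72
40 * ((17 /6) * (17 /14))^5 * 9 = 10079969502245 /58084992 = 173538.28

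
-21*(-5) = 105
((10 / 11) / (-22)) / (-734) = 5 / 88814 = 0.00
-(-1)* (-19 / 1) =-19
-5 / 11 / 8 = -5 / 88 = -0.06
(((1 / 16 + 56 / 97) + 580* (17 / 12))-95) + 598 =6170627 / 4656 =1325.31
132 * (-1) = -132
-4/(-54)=2/27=0.07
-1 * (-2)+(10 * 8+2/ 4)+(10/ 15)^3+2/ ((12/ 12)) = 4579/ 54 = 84.80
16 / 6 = 8 / 3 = 2.67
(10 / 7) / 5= 2 / 7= 0.29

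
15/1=15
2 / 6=1 / 3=0.33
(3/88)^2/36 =1/30976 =0.00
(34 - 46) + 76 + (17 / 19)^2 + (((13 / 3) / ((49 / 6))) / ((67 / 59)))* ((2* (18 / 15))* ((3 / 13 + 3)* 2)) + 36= 91466317 / 846545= 108.05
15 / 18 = 5 / 6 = 0.83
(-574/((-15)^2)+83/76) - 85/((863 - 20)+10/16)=-10588753/6788700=-1.56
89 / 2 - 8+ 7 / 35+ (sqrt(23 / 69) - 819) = -7823 / 10+ sqrt(3) / 3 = -781.72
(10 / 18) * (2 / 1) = 10 / 9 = 1.11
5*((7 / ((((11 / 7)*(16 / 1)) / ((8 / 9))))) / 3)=245 / 594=0.41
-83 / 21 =-3.95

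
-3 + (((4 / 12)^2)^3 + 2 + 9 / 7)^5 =1317573258484847405395 / 3460412257114765743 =380.76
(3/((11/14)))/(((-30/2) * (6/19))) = -0.81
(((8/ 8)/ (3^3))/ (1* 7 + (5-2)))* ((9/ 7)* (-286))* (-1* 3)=143/ 35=4.09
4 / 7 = 0.57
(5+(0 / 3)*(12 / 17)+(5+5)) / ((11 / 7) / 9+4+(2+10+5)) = 945 / 1334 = 0.71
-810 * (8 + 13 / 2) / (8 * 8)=-11745 / 64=-183.52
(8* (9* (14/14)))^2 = 5184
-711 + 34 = -677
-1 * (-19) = 19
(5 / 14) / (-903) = -5 / 12642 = -0.00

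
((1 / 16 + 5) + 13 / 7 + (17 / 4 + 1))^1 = 1363 / 112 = 12.17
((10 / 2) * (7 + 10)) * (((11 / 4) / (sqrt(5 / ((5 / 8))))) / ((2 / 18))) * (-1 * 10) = -42075 * sqrt(2) / 8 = -7437.88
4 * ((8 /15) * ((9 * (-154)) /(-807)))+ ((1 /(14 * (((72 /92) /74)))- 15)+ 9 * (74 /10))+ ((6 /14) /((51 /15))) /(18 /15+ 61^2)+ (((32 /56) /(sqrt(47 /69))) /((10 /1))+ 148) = 2 * sqrt(3243) /1645+ 2252152815439 /10723620978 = 210.09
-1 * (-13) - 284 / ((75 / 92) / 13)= -4515.85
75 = 75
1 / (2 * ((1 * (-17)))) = -1 / 34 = -0.03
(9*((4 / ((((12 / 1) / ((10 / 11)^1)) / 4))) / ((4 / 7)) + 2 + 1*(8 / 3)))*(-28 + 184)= 104832 / 11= 9530.18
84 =84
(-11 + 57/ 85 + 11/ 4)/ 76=-2577/ 25840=-0.10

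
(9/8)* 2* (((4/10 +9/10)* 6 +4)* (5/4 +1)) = 59.74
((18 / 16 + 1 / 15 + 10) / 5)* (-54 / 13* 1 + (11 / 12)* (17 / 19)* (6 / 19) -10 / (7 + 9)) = -227897699 / 22526400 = -10.12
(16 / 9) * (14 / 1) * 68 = 15232 / 9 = 1692.44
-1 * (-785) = 785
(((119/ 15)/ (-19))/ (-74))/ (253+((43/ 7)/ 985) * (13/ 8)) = 656404/ 29433286251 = 0.00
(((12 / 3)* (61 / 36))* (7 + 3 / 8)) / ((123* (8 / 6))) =3599 / 11808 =0.30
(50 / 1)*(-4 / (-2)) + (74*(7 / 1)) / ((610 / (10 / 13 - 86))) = 109528 / 3965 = 27.62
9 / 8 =1.12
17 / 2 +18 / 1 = 53 / 2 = 26.50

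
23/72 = 0.32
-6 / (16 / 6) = -9 / 4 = -2.25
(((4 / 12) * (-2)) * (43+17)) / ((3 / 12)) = -160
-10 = -10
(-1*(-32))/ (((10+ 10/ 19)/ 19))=1444/ 25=57.76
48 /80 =3 /5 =0.60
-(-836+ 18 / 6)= 833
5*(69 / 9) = 115 / 3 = 38.33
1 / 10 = 0.10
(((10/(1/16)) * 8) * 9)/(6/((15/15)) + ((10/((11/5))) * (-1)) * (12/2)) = -541.54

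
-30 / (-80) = 3 / 8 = 0.38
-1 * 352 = -352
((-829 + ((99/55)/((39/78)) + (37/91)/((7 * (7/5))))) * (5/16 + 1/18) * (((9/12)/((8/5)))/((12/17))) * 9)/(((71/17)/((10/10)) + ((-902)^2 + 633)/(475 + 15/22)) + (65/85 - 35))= -4051647708805/3752876576512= -1.08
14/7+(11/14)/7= 207/98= 2.11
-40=-40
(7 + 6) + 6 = 19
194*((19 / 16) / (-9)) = -1843 / 72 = -25.60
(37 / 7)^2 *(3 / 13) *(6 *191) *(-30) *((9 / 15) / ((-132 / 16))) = 112958928 / 7007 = 16120.87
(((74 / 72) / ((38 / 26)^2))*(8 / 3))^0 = 1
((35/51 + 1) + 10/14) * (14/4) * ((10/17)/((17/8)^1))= 34280/14739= 2.33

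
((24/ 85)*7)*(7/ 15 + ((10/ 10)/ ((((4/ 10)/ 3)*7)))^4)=3.53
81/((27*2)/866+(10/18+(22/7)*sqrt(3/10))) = -93112501860/4802427227+94718880333*sqrt(30)/9604854454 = 34.63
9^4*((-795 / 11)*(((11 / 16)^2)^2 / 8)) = -6942489345 / 524288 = -13241.75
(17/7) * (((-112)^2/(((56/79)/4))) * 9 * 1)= 1547136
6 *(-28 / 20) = -42 / 5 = -8.40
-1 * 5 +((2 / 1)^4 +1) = 12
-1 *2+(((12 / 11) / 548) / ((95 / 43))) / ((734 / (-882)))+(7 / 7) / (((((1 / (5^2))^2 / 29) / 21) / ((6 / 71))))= 119984311291321 / 3730450405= 32163.49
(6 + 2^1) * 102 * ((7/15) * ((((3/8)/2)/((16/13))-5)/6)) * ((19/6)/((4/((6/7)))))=-400843/1920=-208.77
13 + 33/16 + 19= 545/16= 34.06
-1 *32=-32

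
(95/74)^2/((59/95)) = 857375/323084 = 2.65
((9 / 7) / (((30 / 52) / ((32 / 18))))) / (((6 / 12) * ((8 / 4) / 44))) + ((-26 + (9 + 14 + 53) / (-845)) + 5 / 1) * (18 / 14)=2612209 / 17745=147.21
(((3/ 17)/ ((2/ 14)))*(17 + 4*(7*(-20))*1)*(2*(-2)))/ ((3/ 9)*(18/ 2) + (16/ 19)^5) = 112939827588/ 144106841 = 783.72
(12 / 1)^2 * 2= 288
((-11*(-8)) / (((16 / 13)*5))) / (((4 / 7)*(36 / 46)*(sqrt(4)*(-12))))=-1.33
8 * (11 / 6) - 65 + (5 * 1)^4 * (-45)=-84526 / 3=-28175.33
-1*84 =-84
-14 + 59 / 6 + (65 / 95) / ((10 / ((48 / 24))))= -2297 / 570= -4.03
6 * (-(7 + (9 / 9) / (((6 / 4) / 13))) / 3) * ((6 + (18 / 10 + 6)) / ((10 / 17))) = -18377 / 25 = -735.08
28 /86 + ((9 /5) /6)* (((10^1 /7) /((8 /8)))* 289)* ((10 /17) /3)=7408 /301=24.61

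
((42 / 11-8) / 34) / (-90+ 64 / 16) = 23 / 16082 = 0.00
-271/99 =-2.74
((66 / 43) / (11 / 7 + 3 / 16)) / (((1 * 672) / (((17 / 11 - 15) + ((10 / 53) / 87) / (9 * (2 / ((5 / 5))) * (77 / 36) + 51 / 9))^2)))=0.24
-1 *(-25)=25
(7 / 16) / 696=7 / 11136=0.00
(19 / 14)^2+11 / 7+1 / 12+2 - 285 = -41087 / 147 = -279.50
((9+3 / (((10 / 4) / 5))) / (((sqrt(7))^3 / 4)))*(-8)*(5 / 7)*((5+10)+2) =-40800*sqrt(7) / 343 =-314.71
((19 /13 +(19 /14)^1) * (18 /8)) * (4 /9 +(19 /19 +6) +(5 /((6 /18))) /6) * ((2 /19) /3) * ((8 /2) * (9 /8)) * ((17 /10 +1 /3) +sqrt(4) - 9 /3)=10.29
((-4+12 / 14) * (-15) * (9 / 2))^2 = 2205225 / 49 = 45004.59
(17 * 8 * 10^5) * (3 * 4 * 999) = 163036800000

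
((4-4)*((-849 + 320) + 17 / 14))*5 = 0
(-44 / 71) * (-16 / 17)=704 / 1207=0.58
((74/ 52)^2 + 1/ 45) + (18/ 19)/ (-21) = 8100853/ 4045860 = 2.00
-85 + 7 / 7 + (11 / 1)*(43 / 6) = -31 / 6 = -5.17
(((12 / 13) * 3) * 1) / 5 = 36 / 65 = 0.55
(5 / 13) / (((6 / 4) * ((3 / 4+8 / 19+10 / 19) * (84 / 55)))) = 10450 / 105651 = 0.10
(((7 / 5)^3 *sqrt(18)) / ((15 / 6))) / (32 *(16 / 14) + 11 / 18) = 259308 *sqrt(2) / 2928125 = 0.13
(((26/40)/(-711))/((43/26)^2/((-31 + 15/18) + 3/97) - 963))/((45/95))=732130477/365343055026750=0.00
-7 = -7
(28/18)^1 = 14/9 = 1.56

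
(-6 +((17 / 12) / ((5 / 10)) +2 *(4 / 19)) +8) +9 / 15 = 3337 / 570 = 5.85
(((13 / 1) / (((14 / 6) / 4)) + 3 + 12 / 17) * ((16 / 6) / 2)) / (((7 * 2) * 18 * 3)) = 1031 / 22491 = 0.05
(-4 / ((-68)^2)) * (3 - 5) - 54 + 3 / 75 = -779697 / 14450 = -53.96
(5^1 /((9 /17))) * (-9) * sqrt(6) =-85 * sqrt(6) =-208.21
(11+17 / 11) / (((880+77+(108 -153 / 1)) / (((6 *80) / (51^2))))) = 460 / 181203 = 0.00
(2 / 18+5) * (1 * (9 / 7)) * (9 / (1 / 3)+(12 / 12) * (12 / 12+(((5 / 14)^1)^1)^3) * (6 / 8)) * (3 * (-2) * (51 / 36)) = -119238969 / 76832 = -1551.94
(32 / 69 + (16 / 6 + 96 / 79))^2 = 62346816 / 3301489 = 18.88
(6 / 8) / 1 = 3 / 4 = 0.75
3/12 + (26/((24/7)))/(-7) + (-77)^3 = -2739203/6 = -456533.83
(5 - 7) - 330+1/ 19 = -6307/ 19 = -331.95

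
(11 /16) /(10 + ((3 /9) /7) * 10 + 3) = 231 /4528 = 0.05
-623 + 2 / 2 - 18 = -640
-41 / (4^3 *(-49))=41 / 3136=0.01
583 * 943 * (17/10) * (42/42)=9346073/10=934607.30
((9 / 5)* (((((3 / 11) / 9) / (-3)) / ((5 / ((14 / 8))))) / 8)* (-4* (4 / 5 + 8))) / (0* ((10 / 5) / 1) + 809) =7 / 202250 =0.00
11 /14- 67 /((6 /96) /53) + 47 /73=-58064491 /1022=-56814.57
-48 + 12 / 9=-140 / 3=-46.67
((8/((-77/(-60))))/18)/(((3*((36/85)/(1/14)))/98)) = 1700/891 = 1.91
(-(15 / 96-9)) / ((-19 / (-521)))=147443 / 608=242.50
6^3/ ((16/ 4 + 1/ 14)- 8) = -3024/ 55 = -54.98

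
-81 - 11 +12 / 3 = -88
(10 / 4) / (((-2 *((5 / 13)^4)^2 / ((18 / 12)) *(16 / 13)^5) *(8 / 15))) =-2599.60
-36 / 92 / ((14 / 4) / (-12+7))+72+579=104901 / 161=651.56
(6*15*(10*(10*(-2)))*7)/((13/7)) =-882000/13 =-67846.15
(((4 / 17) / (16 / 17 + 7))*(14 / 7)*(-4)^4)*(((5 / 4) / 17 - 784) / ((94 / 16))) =-24260608 / 11985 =-2024.25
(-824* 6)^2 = 24443136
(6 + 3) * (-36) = -324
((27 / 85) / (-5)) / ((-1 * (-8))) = -27 / 3400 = -0.01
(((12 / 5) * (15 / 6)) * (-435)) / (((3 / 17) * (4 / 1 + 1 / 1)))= -2958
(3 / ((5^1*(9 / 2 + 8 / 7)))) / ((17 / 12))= 504 / 6715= 0.08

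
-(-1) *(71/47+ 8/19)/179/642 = 575/34207258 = 0.00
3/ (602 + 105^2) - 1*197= -2290516/ 11627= -197.00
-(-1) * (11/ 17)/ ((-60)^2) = 11/ 61200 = 0.00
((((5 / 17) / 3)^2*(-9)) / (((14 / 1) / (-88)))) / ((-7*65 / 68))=-880 / 10829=-0.08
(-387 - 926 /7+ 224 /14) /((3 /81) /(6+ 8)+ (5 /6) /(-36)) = 760968 /31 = 24547.35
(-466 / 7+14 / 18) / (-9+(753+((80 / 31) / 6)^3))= -370451085 / 4189539256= -0.09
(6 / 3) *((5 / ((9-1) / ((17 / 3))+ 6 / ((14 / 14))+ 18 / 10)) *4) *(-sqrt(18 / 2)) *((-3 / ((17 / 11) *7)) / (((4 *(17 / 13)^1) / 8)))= 57200 / 10353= 5.52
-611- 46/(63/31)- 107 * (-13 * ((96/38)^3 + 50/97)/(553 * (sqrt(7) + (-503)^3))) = -5663643933297020666013663278/8938339327451064345530877- 1099920731 * sqrt(7)/425635206069098302168137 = -633.63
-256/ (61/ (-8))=2048/ 61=33.57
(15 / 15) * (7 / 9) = 7 / 9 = 0.78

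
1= 1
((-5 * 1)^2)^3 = 15625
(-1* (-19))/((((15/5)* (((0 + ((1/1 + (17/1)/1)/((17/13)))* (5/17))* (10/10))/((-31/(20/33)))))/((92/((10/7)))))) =-301461391/58500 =-5153.19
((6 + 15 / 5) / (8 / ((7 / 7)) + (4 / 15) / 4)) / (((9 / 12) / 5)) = 900 / 121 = 7.44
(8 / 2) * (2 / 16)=1 / 2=0.50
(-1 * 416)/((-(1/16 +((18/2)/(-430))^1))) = 110080/11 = 10007.27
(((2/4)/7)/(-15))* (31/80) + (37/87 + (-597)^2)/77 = 24806086111/5359200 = 4628.69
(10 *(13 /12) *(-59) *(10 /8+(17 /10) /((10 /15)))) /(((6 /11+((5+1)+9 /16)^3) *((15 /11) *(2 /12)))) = -7222611968 /191376765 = -37.74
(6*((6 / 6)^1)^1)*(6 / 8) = 9 / 2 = 4.50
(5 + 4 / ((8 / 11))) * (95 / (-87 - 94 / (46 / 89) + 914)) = 15295 / 9892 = 1.55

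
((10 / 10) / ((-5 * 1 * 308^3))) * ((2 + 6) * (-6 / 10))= 3 / 91306600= 0.00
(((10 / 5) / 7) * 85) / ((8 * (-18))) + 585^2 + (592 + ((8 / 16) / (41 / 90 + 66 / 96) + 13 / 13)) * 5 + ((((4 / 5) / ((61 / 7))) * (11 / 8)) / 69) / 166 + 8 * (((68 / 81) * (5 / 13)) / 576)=87786000191274301271 / 254310628146120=345192.02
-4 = -4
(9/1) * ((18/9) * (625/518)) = 5625/259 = 21.72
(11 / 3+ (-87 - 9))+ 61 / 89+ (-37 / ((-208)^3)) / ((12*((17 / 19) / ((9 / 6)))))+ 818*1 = 237348967865653 / 326768492544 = 726.35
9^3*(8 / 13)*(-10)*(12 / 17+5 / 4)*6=-11634840 / 221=-52646.33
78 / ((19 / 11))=858 / 19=45.16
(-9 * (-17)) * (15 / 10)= 459 / 2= 229.50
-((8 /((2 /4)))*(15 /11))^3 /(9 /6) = -9216000 /1331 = -6924.12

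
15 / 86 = 0.17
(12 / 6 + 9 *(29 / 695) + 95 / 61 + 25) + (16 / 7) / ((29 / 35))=38963319 / 1229455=31.69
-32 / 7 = -4.57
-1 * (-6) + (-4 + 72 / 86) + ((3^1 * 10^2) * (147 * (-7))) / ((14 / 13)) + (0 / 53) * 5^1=-286647.16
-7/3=-2.33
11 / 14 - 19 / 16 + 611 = 68387 / 112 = 610.60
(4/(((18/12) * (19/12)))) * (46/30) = 736/285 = 2.58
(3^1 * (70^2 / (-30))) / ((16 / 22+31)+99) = -2695 / 719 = -3.75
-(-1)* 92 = 92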